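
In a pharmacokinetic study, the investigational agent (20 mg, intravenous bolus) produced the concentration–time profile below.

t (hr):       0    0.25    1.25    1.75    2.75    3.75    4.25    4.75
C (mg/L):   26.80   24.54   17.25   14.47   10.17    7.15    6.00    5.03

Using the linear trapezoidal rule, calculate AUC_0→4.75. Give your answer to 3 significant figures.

AUC = 62.3 mg/L·hr

Trapezoidal AUC_0→4.75:
  [0→0.25]: (26.80+24.54)/2 × 0.25 = 6.4175
  [0.25→1.25]: (24.54+17.25)/2 × 1 = 20.895
  [1.25→1.75]: (17.25+14.47)/2 × 0.5 = 7.93
  [1.75→2.75]: (14.47+10.17)/2 × 1 = 12.32
  [2.75→3.75]: (10.17+7.15)/2 × 1 = 8.66
  [3.75→4.25]: (7.15+6.00)/2 × 0.5 = 3.2875
  [4.25→4.75]: (6.00+5.03)/2 × 0.5 = 2.7575
  Sum = 62.2675 mg/L·hr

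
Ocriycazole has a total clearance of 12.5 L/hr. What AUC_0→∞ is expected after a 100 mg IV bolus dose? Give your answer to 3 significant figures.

AUC_0→∞ = Dose_iv / CL
        = 100 / 12.5 = 8 mg/L·hr

AUC = 8.00 mg/L·hr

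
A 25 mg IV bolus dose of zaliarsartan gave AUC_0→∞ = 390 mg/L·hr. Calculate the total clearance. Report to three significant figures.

CL = 0.0641 L/hr

CL = Dose_iv / AUC_0→∞
   = 25 / 390 = 0.0641026 L/hr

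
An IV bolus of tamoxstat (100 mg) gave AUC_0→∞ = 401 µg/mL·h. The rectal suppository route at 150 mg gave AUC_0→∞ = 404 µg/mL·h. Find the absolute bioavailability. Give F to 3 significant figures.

F = 0.672

F = (AUC_ev / D_ev) / (AUC_iv / D_iv)
  = (404/150) / (401/100)
  = 2.69333 / 4.01 = 0.6717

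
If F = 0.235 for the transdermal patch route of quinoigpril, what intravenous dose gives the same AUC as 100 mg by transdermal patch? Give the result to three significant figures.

Systemic exposure from an extravascular dose = F × D_ev, so the equivalent IV dose is F × D_ev.
D_iv = F × D_ev = 0.235 × 100 = 23.5 mg

D_iv = 23.5 mg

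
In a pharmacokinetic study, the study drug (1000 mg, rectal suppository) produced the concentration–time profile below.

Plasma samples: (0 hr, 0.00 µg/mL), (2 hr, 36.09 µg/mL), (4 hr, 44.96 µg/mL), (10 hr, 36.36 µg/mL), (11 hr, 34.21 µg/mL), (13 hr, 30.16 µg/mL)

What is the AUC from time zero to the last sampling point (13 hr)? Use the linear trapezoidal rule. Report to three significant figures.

AUC = 461 µg/mL·hr

Trapezoidal AUC_0→13:
  [0→2]: (0.00+36.09)/2 × 2 = 36.09
  [2→4]: (36.09+44.96)/2 × 2 = 81.05
  [4→10]: (44.96+36.36)/2 × 6 = 243.96
  [10→11]: (36.36+34.21)/2 × 1 = 35.285
  [11→13]: (34.21+30.16)/2 × 2 = 64.37
  Sum = 460.755 µg/mL·hr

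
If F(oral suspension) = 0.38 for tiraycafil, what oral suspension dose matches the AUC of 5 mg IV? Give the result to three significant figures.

For equal systemic exposure: F × D_ev = D_iv
D_ev = D_iv / F = 5 / 0.38 = 13.1579 mg

D_oral = 13.2 mg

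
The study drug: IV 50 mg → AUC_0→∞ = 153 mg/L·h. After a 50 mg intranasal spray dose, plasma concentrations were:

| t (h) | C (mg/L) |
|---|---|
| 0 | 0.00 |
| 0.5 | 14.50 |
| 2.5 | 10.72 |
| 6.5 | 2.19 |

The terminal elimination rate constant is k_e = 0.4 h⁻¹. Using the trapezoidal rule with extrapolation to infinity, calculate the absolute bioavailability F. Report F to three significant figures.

Trapezoidal AUC_0→6.5 (intranasal spray):
  [0→0.5]: (0.00+14.50)/2 × 0.5 = 3.625
  [0.5→2.5]: (14.50+10.72)/2 × 2 = 25.22
  [2.5→6.5]: (10.72+2.19)/2 × 4 = 25.82
  Sum = 54.665 mg/L·h
Tail: C_last/k_e = 2.19/0.4 = 5.475
AUC_0→∞ (intranasal spray) = 54.665 + 5.475 = 60.14 mg/L·h
F = (AUC_ev/D_ev)/(AUC_iv/D_iv) = (60.14/50)/(153/50) = 1.2028/3.06 = 0.3931

F = 0.393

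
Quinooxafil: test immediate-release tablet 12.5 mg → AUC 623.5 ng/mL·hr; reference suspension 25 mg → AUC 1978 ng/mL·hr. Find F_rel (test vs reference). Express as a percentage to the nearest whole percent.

F_rel = 63%

F_rel = (AUC_test/D_test) / (AUC_ref/D_ref)
      = (623.5/12.5) / (1978/25)
      = 49.88 / 79.12 = 0.6304 = 63.04%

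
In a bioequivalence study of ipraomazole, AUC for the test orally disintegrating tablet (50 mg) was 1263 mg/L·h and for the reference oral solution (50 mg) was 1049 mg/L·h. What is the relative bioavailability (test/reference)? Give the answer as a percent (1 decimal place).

F_rel = 120.4%

F_rel = (AUC_test/D_test) / (AUC_ref/D_ref)
      = (1263/50) / (1049/50)
      = 25.26 / 20.98 = 1.2040 = 120.40%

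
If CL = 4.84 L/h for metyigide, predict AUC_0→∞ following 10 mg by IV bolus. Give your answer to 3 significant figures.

AUC_0→∞ = Dose_iv / CL
        = 10 / 4.84 = 2.06612 mg/L·h

AUC = 2.07 mg/L·h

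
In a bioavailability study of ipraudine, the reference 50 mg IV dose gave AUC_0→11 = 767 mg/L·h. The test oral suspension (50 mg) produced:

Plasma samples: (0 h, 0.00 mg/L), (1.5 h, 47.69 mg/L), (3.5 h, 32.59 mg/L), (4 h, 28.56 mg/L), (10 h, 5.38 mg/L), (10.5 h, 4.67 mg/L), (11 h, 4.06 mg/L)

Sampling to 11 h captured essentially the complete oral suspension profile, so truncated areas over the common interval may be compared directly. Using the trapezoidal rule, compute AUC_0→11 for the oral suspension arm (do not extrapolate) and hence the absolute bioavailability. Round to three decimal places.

Trapezoidal AUC_0→11 (oral suspension):
  [0→1.5]: (0.00+47.69)/2 × 1.5 = 35.7675
  [1.5→3.5]: (47.69+32.59)/2 × 2 = 80.28
  [3.5→4]: (32.59+28.56)/2 × 0.5 = 15.2875
  [4→10]: (28.56+5.38)/2 × 6 = 101.82
  [10→10.5]: (5.38+4.67)/2 × 0.5 = 2.5125
  [10.5→11]: (4.67+4.06)/2 × 0.5 = 2.1825
  Sum = 237.85 mg/L·h
F = (AUC_ev/D_ev)/(AUC_iv/D_iv) = (237.85/50)/(767/50) = 4.757/15.34 = 0.3101

F = 0.310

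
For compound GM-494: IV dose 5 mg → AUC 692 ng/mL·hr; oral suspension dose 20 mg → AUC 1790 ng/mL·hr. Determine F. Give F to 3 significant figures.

F = 0.647

F = (AUC_ev / D_ev) / (AUC_iv / D_iv)
  = (1790/20) / (692/5)
  = 89.5 / 138.4 = 0.6467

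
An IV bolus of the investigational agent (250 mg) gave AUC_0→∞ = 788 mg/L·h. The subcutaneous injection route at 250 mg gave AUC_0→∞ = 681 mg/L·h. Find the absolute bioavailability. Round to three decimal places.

F = (AUC_ev / D_ev) / (AUC_iv / D_iv)
  = (681/250) / (788/250)
  = 2.724 / 3.152 = 0.8642

F = 0.864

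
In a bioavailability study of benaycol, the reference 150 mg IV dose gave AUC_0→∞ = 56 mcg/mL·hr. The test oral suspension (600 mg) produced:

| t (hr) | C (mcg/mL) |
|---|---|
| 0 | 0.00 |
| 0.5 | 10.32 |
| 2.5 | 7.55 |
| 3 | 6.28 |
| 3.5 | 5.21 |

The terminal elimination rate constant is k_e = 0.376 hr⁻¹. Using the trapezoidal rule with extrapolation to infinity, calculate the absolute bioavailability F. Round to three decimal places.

Trapezoidal AUC_0→3.5 (oral suspension):
  [0→0.5]: (0.00+10.32)/2 × 0.5 = 2.58
  [0.5→2.5]: (10.32+7.55)/2 × 2 = 17.87
  [2.5→3]: (7.55+6.28)/2 × 0.5 = 3.4575
  [3→3.5]: (6.28+5.21)/2 × 0.5 = 2.8725
  Sum = 26.78 mcg/mL·hr
Tail: C_last/k_e = 5.21/0.376 = 13.856
AUC_0→∞ (oral suspension) = 26.78 + 13.856 = 40.636 mcg/mL·hr
F = (AUC_ev/D_ev)/(AUC_iv/D_iv) = (40.636/600)/(56/150) = 0.0677267/0.373333 = 0.1814

F = 0.181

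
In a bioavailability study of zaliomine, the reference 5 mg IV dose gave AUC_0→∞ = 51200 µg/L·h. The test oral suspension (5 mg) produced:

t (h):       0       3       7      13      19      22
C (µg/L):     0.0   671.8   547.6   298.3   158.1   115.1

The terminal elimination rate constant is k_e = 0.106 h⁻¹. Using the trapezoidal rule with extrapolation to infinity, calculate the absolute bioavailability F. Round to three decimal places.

F = 0.173

Trapezoidal AUC_0→22 (oral suspension):
  [0→3]: (0.0+671.8)/2 × 3 = 1007.7
  [3→7]: (671.8+547.6)/2 × 4 = 2438.8
  [7→13]: (547.6+298.3)/2 × 6 = 2537.7
  [13→19]: (298.3+158.1)/2 × 6 = 1369.2
  [19→22]: (158.1+115.1)/2 × 3 = 409.8
  Sum = 7763.2 µg/L·h
Tail: C_last/k_e = 115.1/0.106 = 1085.849
AUC_0→∞ (oral suspension) = 7763.2 + 1085.849 = 8849.049 µg/L·h
F = (AUC_ev/D_ev)/(AUC_iv/D_iv) = (8849.049/5)/(51200/5) = 1769.8098/10240 = 0.1728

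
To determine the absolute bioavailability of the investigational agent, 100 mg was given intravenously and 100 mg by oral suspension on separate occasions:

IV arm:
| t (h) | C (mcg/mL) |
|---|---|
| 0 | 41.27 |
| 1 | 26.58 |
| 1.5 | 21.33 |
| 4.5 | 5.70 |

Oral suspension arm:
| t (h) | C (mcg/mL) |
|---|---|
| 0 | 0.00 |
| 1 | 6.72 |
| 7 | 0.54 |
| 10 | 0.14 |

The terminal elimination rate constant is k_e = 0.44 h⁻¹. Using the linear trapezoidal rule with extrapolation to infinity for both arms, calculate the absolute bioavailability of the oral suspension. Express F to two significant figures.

F = 0.27

Trapezoidal AUC_0→4.5 (IV):
  [0→1]: (41.27+26.58)/2 × 1 = 33.925
  [1→1.5]: (26.58+21.33)/2 × 0.5 = 11.9775
  [1.5→4.5]: (21.33+5.70)/2 × 3 = 40.545
  Sum = 86.4475 mcg/mL·h
IV tail: 5.70/0.44 = 12.955; AUC_iv,0→∞ = 86.4475 + 12.955 = 99.4025 mcg/mL·h
Trapezoidal AUC_0→10 (oral suspension):
  [0→1]: (0.00+6.72)/2 × 1 = 3.36
  [1→7]: (6.72+0.54)/2 × 6 = 21.78
  [7→10]: (0.54+0.14)/2 × 3 = 1.02
  Sum = 26.16 mcg/mL·h
oral suspension tail: 0.14/0.44 = 0.318; AUC_ev,0→∞ = 26.16 + 0.318 = 26.478 mcg/mL·h
F = (AUC_ev/D_ev)/(AUC_iv/D_iv) = (26.478/100)/(99.4025/100) = 0.26478/0.994025 = 0.2664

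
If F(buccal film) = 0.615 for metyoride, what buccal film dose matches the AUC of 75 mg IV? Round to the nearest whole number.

For equal systemic exposure: F × D_ev = D_iv
D_ev = D_iv / F = 75 / 0.615 = 121.951 mg

D_buccal = 122 mg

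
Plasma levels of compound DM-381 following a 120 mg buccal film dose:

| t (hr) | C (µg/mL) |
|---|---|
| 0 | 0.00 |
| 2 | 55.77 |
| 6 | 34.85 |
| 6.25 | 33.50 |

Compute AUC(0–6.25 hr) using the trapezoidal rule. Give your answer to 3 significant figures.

AUC = 246 µg/mL·hr

Trapezoidal AUC_0→6.25:
  [0→2]: (0.00+55.77)/2 × 2 = 55.77
  [2→6]: (55.77+34.85)/2 × 4 = 181.24
  [6→6.25]: (34.85+33.50)/2 × 0.25 = 8.54375
  Sum = 245.55375 µg/mL·hr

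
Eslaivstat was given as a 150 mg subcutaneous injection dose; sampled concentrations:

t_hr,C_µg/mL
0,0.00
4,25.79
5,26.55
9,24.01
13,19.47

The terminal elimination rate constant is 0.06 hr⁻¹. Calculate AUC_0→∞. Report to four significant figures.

AUC = 590.3 µg/mL·hr

Trapezoidal AUC_0→13:
  [0→4]: (0.00+25.79)/2 × 4 = 51.58
  [4→5]: (25.79+26.55)/2 × 1 = 26.17
  [5→9]: (26.55+24.01)/2 × 4 = 101.12
  [9→13]: (24.01+19.47)/2 × 4 = 86.96
  Sum = 265.83 µg/mL·hr
Extrapolated tail: C_last / k_e = 19.47 / 0.06 = 324.500
AUC_0→∞ = 265.83 + 324.500 = 590.33 µg/mL·hr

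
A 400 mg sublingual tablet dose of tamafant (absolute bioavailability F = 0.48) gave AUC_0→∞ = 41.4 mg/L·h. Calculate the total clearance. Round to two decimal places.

CL = F × Dose / AUC_0→∞
   = 0.48 × 400 / 41.4 = 4.63768 L/h

CL = 4.64 L/h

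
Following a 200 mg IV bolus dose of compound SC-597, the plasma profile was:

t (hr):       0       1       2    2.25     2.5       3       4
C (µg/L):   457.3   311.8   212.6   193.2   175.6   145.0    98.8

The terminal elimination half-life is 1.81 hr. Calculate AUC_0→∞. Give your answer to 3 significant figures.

Trapezoidal AUC_0→4:
  [0→1]: (457.3+311.8)/2 × 1 = 384.55
  [1→2]: (311.8+212.6)/2 × 1 = 262.2
  [2→2.25]: (212.6+193.2)/2 × 0.25 = 50.725
  [2.25→2.5]: (193.2+175.6)/2 × 0.25 = 46.1
  [2.5→3]: (175.6+145.0)/2 × 0.5 = 80.15
  [3→4]: (145.0+98.8)/2 × 1 = 121.9
  Sum = 945.625 µg/L·hr
k_e = ln2 / t½ = 0.693147 / 1.81 = 0.3830 hr^-1
Extrapolated tail: C_last / k_e = 98.8 / 0.383 = 257.963
AUC_0→∞ = 945.625 + 257.963 = 1203.588 µg/L·hr

AUC = 1200 µg/L·hr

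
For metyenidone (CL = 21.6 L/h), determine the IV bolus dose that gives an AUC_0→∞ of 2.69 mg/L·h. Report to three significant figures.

Dose = 58.1 mg

Dose_iv = CL × AUC_0→∞
     = 21.6 × 2.69 = 58.104 mg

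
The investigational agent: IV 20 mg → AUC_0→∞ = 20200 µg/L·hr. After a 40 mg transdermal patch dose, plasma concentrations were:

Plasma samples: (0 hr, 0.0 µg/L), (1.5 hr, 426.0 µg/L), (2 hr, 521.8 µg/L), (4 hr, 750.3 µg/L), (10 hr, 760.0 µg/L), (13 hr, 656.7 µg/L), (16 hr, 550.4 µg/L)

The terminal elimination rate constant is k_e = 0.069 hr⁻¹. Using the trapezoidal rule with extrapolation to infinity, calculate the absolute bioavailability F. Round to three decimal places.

Trapezoidal AUC_0→16 (transdermal patch):
  [0→1.5]: (0.0+426.0)/2 × 1.5 = 319.5
  [1.5→2]: (426.0+521.8)/2 × 0.5 = 236.95
  [2→4]: (521.8+750.3)/2 × 2 = 1272.1
  [4→10]: (750.3+760.0)/2 × 6 = 4530.9
  [10→13]: (760.0+656.7)/2 × 3 = 2125.05
  [13→16]: (656.7+550.4)/2 × 3 = 1810.65
  Sum = 10295.15 µg/L·hr
Tail: C_last/k_e = 550.4/0.069 = 7976.812
AUC_0→∞ (transdermal patch) = 10295.15 + 7976.812 = 18271.962 µg/L·hr
F = (AUC_ev/D_ev)/(AUC_iv/D_iv) = (18271.962/40)/(20200/20) = 456.79905/1010 = 0.4523

F = 0.452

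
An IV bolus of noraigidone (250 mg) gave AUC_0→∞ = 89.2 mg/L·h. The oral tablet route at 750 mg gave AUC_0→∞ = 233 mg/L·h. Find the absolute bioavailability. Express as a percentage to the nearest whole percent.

F = 87%

F = (AUC_ev / D_ev) / (AUC_iv / D_iv)
  = (233/750) / (89.2/250)
  = 0.310667 / 0.3568 = 0.8707
  = 87.07%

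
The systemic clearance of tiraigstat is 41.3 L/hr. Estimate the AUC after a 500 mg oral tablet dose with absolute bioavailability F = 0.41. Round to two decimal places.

AUC_0→∞ = F × Dose / CL
        = 0.41 × 500 / 41.3 = 4.96368 mg/L·hr

AUC = 4.96 mg/L·hr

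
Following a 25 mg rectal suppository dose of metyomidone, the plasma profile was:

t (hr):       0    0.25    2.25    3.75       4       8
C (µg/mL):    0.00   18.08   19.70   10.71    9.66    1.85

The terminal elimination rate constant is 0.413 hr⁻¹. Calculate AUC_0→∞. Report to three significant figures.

AUC = 92.9 µg/mL·hr

Trapezoidal AUC_0→8:
  [0→0.25]: (0.00+18.08)/2 × 0.25 = 2.26
  [0.25→2.25]: (18.08+19.70)/2 × 2 = 37.78
  [2.25→3.75]: (19.70+10.71)/2 × 1.5 = 22.8075
  [3.75→4]: (10.71+9.66)/2 × 0.25 = 2.54625
  [4→8]: (9.66+1.85)/2 × 4 = 23.02
  Sum = 88.41375 µg/mL·hr
Extrapolated tail: C_last / k_e = 1.85 / 0.413 = 4.479
AUC_0→∞ = 88.41375 + 4.479 = 92.89275 µg/mL·hr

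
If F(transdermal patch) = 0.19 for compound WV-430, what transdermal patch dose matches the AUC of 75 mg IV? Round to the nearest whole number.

For equal systemic exposure: F × D_ev = D_iv
D_ev = D_iv / F = 75 / 0.19 = 394.737 mg

D_transdermal = 395 mg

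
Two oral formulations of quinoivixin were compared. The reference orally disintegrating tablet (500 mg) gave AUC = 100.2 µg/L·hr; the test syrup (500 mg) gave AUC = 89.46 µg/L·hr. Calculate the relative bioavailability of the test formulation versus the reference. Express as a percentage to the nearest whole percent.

F_rel = (AUC_test/D_test) / (AUC_ref/D_ref)
      = (89.46/500) / (100.2/500)
      = 0.17892 / 0.2004 = 0.8928 = 89.28%

F_rel = 89%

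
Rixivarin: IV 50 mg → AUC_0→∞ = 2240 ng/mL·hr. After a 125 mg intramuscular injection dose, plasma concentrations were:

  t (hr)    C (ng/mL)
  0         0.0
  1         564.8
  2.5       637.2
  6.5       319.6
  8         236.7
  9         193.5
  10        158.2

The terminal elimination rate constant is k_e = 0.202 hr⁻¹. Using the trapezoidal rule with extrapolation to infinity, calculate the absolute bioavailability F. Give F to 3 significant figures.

Trapezoidal AUC_0→10 (intramuscular injection):
  [0→1]: (0.0+564.8)/2 × 1 = 282.4
  [1→2.5]: (564.8+637.2)/2 × 1.5 = 901.5
  [2.5→6.5]: (637.2+319.6)/2 × 4 = 1913.6
  [6.5→8]: (319.6+236.7)/2 × 1.5 = 417.225
  [8→9]: (236.7+193.5)/2 × 1 = 215.1
  [9→10]: (193.5+158.2)/2 × 1 = 175.85
  Sum = 3905.675 ng/mL·hr
Tail: C_last/k_e = 158.2/0.202 = 783.168
AUC_0→∞ (intramuscular injection) = 3905.675 + 783.168 = 4688.843 ng/mL·hr
F = (AUC_ev/D_ev)/(AUC_iv/D_iv) = (4688.843/125)/(2240/50) = 37.510744/44.8 = 0.8373

F = 0.837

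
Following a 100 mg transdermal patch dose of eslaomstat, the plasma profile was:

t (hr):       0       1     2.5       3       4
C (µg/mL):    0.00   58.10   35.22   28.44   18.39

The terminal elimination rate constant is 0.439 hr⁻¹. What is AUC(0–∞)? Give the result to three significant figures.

AUC = 180 µg/mL·hr

Trapezoidal AUC_0→4:
  [0→1]: (0.00+58.10)/2 × 1 = 29.05
  [1→2.5]: (58.10+35.22)/2 × 1.5 = 69.99
  [2.5→3]: (35.22+28.44)/2 × 0.5 = 15.915
  [3→4]: (28.44+18.39)/2 × 1 = 23.415
  Sum = 138.37 µg/mL·hr
Extrapolated tail: C_last / k_e = 18.39 / 0.439 = 41.891
AUC_0→∞ = 138.37 + 41.891 = 180.261 µg/mL·hr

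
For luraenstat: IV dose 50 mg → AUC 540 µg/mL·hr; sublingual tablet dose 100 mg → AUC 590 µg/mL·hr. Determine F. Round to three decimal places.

F = (AUC_ev / D_ev) / (AUC_iv / D_iv)
  = (590/100) / (540/50)
  = 5.9 / 10.8 = 0.5463

F = 0.546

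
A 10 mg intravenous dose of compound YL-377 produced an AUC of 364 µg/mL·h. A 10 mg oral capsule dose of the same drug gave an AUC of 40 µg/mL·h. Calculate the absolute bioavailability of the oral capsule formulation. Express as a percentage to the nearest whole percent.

F = 11%

F = (AUC_ev / D_ev) / (AUC_iv / D_iv)
  = (40/10) / (364/10)
  = 4 / 36.4 = 0.1099
  = 10.99%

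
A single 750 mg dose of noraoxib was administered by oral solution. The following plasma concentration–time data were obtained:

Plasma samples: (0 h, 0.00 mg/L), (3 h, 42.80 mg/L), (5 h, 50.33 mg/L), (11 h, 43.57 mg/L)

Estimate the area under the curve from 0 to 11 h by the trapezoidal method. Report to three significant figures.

AUC = 439 mg/L·h

Trapezoidal AUC_0→11:
  [0→3]: (0.00+42.80)/2 × 3 = 64.2
  [3→5]: (42.80+50.33)/2 × 2 = 93.13
  [5→11]: (50.33+43.57)/2 × 6 = 281.7
  Sum = 439.03 mg/L·h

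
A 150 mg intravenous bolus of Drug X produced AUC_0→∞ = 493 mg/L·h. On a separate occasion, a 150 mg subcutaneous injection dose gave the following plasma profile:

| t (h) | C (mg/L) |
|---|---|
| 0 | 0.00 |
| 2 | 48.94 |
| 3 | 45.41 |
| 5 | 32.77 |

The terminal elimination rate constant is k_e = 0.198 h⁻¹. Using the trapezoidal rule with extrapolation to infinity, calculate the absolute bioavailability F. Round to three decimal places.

F = 0.689

Trapezoidal AUC_0→5 (subcutaneous injection):
  [0→2]: (0.00+48.94)/2 × 2 = 48.94
  [2→3]: (48.94+45.41)/2 × 1 = 47.175
  [3→5]: (45.41+32.77)/2 × 2 = 78.18
  Sum = 174.295 mg/L·h
Tail: C_last/k_e = 32.77/0.198 = 165.505
AUC_0→∞ (subcutaneous injection) = 174.295 + 165.505 = 339.8 mg/L·h
F = (AUC_ev/D_ev)/(AUC_iv/D_iv) = (339.8/150)/(493/150) = 2.26533/3.28667 = 0.6892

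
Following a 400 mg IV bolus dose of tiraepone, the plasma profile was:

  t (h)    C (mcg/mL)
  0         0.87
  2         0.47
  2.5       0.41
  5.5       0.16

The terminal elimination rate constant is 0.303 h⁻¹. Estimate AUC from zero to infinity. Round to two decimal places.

AUC = 2.94 mcg/mL·h

Trapezoidal AUC_0→5.5:
  [0→2]: (0.87+0.47)/2 × 2 = 1.34
  [2→2.5]: (0.47+0.41)/2 × 0.5 = 0.22
  [2.5→5.5]: (0.41+0.16)/2 × 3 = 0.855
  Sum = 2.415 mcg/mL·h
Extrapolated tail: C_last / k_e = 0.16 / 0.303 = 0.528
AUC_0→∞ = 2.415 + 0.528 = 2.943 mcg/mL·h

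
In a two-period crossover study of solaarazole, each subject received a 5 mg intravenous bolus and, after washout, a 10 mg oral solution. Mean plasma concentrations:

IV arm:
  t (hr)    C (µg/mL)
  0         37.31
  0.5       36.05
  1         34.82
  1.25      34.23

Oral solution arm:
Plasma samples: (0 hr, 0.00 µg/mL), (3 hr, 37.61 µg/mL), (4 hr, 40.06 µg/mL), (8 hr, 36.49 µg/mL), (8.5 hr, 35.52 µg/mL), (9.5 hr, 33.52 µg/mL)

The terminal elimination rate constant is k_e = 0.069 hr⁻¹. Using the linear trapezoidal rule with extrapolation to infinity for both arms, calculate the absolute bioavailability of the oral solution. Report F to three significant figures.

Trapezoidal AUC_0→1.25 (IV):
  [0→0.5]: (37.31+36.05)/2 × 0.5 = 18.34
  [0.5→1]: (36.05+34.82)/2 × 0.5 = 17.7175
  [1→1.25]: (34.82+34.23)/2 × 0.25 = 8.63125
  Sum = 44.68875 µg/mL·hr
IV tail: 34.23/0.069 = 496.087; AUC_iv,0→∞ = 44.68875 + 496.087 = 540.77575 µg/mL·hr
Trapezoidal AUC_0→9.5 (oral solution):
  [0→3]: (0.00+37.61)/2 × 3 = 56.415
  [3→4]: (37.61+40.06)/2 × 1 = 38.835
  [4→8]: (40.06+36.49)/2 × 4 = 153.1
  [8→8.5]: (36.49+35.52)/2 × 0.5 = 18.0025
  [8.5→9.5]: (35.52+33.52)/2 × 1 = 34.52
  Sum = 300.8725 µg/mL·hr
oral solution tail: 33.52/0.069 = 485.797; AUC_ev,0→∞ = 300.8725 + 485.797 = 786.6695 µg/mL·hr
F = (AUC_ev/D_ev)/(AUC_iv/D_iv) = (786.6695/10)/(540.77575/5) = 78.66695/108.15515 = 0.7274

F = 0.727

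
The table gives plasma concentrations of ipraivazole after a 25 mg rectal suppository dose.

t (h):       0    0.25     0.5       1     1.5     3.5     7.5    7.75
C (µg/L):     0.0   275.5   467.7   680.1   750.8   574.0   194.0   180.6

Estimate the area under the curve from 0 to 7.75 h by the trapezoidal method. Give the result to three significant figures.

AUC = 3680 µg/L·h

Trapezoidal AUC_0→7.75:
  [0→0.25]: (0.0+275.5)/2 × 0.25 = 34.4375
  [0.25→0.5]: (275.5+467.7)/2 × 0.25 = 92.9
  [0.5→1]: (467.7+680.1)/2 × 0.5 = 286.95
  [1→1.5]: (680.1+750.8)/2 × 0.5 = 357.725
  [1.5→3.5]: (750.8+574.0)/2 × 2 = 1324.8
  [3.5→7.5]: (574.0+194.0)/2 × 4 = 1536.0
  [7.5→7.75]: (194.0+180.6)/2 × 0.25 = 46.825
  Sum = 3679.6375 µg/L·h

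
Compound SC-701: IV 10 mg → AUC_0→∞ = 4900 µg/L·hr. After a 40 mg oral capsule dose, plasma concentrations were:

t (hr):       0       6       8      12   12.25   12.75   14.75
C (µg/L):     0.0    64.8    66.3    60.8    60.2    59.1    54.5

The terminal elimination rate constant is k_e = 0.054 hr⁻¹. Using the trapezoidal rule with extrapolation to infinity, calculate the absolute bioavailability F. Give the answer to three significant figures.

F = 0.0892

Trapezoidal AUC_0→14.75 (oral capsule):
  [0→6]: (0.0+64.8)/2 × 6 = 194.4
  [6→8]: (64.8+66.3)/2 × 2 = 131.1
  [8→12]: (66.3+60.8)/2 × 4 = 254.2
  [12→12.25]: (60.8+60.2)/2 × 0.25 = 15.125
  [12.25→12.75]: (60.2+59.1)/2 × 0.5 = 29.825
  [12.75→14.75]: (59.1+54.5)/2 × 2 = 113.6
  Sum = 738.25 µg/L·hr
Tail: C_last/k_e = 54.5/0.054 = 1009.259
AUC_0→∞ (oral capsule) = 738.25 + 1009.259 = 1747.509 µg/L·hr
F = (AUC_ev/D_ev)/(AUC_iv/D_iv) = (1747.509/40)/(4900/10) = 43.687725/490 = 0.0892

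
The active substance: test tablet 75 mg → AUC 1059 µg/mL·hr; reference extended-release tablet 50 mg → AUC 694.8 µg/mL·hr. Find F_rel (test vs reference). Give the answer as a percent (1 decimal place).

F_rel = (AUC_test/D_test) / (AUC_ref/D_ref)
      = (1059/75) / (694.8/50)
      = 14.12 / 13.896 = 1.0161 = 101.61%

F_rel = 101.6%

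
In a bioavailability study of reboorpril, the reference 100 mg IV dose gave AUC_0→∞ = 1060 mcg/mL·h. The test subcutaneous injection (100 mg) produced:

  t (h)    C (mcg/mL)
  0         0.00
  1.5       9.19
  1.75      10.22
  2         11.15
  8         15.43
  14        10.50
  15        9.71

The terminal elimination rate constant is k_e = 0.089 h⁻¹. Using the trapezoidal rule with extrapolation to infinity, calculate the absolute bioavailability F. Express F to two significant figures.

F = 0.27

Trapezoidal AUC_0→15 (subcutaneous injection):
  [0→1.5]: (0.00+9.19)/2 × 1.5 = 6.8925
  [1.5→1.75]: (9.19+10.22)/2 × 0.25 = 2.42625
  [1.75→2]: (10.22+11.15)/2 × 0.25 = 2.67125
  [2→8]: (11.15+15.43)/2 × 6 = 79.74
  [8→14]: (15.43+10.50)/2 × 6 = 77.79
  [14→15]: (10.50+9.71)/2 × 1 = 10.105
  Sum = 179.625 mcg/mL·h
Tail: C_last/k_e = 9.71/0.089 = 109.101
AUC_0→∞ (subcutaneous injection) = 179.625 + 109.101 = 288.726 mcg/mL·h
F = (AUC_ev/D_ev)/(AUC_iv/D_iv) = (288.726/100)/(1060/100) = 2.88726/10.6 = 0.2724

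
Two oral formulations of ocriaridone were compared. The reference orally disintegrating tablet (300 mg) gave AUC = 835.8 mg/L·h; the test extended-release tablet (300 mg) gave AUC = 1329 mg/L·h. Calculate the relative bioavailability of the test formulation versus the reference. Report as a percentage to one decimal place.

F_rel = 159.0%

F_rel = (AUC_test/D_test) / (AUC_ref/D_ref)
      = (1329/300) / (835.8/300)
      = 4.43 / 2.786 = 1.5901 = 159.01%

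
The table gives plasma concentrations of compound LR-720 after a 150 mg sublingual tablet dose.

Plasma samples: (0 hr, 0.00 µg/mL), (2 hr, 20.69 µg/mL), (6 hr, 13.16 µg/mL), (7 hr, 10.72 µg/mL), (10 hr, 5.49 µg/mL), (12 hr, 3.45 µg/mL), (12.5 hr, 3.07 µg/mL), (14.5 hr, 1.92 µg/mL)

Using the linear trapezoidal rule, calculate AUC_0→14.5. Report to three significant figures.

Trapezoidal AUC_0→14.5:
  [0→2]: (0.00+20.69)/2 × 2 = 20.69
  [2→6]: (20.69+13.16)/2 × 4 = 67.7
  [6→7]: (13.16+10.72)/2 × 1 = 11.94
  [7→10]: (10.72+5.49)/2 × 3 = 24.315
  [10→12]: (5.49+3.45)/2 × 2 = 8.94
  [12→12.5]: (3.45+3.07)/2 × 0.5 = 1.63
  [12.5→14.5]: (3.07+1.92)/2 × 2 = 4.99
  Sum = 140.205 µg/mL·hr

AUC = 140 µg/mL·hr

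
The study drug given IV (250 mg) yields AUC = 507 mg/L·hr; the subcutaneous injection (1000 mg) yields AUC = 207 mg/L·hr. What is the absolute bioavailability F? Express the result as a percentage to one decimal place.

F = (AUC_ev / D_ev) / (AUC_iv / D_iv)
  = (207/1000) / (507/250)
  = 0.207 / 2.028 = 0.1021
  = 10.21%

F = 10.2%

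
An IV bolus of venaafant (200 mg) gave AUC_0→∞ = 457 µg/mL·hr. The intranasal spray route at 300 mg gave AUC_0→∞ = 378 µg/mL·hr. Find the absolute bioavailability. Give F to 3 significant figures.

F = (AUC_ev / D_ev) / (AUC_iv / D_iv)
  = (378/300) / (457/200)
  = 1.26 / 2.285 = 0.5514

F = 0.551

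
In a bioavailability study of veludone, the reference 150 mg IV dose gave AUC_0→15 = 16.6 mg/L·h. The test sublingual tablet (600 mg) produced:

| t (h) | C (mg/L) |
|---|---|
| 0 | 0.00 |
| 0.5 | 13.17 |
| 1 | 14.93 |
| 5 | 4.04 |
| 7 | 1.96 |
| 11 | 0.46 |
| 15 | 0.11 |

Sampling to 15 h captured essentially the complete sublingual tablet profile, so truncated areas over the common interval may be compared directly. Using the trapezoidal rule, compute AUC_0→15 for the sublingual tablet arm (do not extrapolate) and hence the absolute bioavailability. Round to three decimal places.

Trapezoidal AUC_0→15 (sublingual tablet):
  [0→0.5]: (0.00+13.17)/2 × 0.5 = 3.2925
  [0.5→1]: (13.17+14.93)/2 × 0.5 = 7.025
  [1→5]: (14.93+4.04)/2 × 4 = 37.94
  [5→7]: (4.04+1.96)/2 × 2 = 6.0
  [7→11]: (1.96+0.46)/2 × 4 = 4.84
  [11→15]: (0.46+0.11)/2 × 4 = 1.14
  Sum = 60.2375 mg/L·h
F = (AUC_ev/D_ev)/(AUC_iv/D_iv) = (60.2375/600)/(16.6/150) = 0.100396/0.110667 = 0.9072

F = 0.907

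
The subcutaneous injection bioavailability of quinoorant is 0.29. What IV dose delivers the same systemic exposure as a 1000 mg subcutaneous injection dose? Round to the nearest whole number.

D_iv = 290 mg

Systemic exposure from an extravascular dose = F × D_ev, so the equivalent IV dose is F × D_ev.
D_iv = F × D_ev = 0.29 × 1000 = 290 mg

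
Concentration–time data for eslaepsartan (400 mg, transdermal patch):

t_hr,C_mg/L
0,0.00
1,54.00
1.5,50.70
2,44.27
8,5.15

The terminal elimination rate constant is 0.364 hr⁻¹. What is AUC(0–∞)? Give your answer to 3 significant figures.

AUC = 239 mg/L·hr

Trapezoidal AUC_0→8:
  [0→1]: (0.00+54.00)/2 × 1 = 27.0
  [1→1.5]: (54.00+50.70)/2 × 0.5 = 26.175
  [1.5→2]: (50.70+44.27)/2 × 0.5 = 23.7425
  [2→8]: (44.27+5.15)/2 × 6 = 148.26
  Sum = 225.1775 mg/L·hr
Extrapolated tail: C_last / k_e = 5.15 / 0.364 = 14.148
AUC_0→∞ = 225.1775 + 14.148 = 239.3255 mg/L·hr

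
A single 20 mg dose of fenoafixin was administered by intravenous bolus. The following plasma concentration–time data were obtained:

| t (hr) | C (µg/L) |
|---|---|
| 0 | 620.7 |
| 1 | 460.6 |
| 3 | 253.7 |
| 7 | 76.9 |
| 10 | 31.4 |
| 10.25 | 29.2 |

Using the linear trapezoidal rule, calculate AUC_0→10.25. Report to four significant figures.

Trapezoidal AUC_0→10.25:
  [0→1]: (620.7+460.6)/2 × 1 = 540.65
  [1→3]: (460.6+253.7)/2 × 2 = 714.3
  [3→7]: (253.7+76.9)/2 × 4 = 661.2
  [7→10]: (76.9+31.4)/2 × 3 = 162.45
  [10→10.25]: (31.4+29.2)/2 × 0.25 = 7.575
  Sum = 2086.175 µg/L·hr

AUC = 2086 µg/L·hr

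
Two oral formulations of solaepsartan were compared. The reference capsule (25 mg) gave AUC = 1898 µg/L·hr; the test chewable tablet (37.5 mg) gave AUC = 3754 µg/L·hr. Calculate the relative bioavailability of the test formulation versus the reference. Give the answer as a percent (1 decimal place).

F_rel = 131.9%

F_rel = (AUC_test/D_test) / (AUC_ref/D_ref)
      = (3754/37.5) / (1898/25)
      = 100.107 / 75.92 = 1.3186 = 131.86%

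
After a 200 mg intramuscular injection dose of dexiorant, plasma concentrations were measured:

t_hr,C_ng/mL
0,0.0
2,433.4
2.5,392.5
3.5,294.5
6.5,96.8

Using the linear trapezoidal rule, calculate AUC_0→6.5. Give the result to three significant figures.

Trapezoidal AUC_0→6.5:
  [0→2]: (0.0+433.4)/2 × 2 = 433.4
  [2→2.5]: (433.4+392.5)/2 × 0.5 = 206.475
  [2.5→3.5]: (392.5+294.5)/2 × 1 = 343.5
  [3.5→6.5]: (294.5+96.8)/2 × 3 = 586.95
  Sum = 1570.325 ng/mL·hr

AUC = 1570 ng/mL·hr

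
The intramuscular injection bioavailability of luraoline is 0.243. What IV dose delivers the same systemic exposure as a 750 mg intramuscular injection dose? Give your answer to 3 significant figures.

D_iv = 182 mg

Systemic exposure from an extravascular dose = F × D_ev, so the equivalent IV dose is F × D_ev.
D_iv = F × D_ev = 0.243 × 750 = 182.25 mg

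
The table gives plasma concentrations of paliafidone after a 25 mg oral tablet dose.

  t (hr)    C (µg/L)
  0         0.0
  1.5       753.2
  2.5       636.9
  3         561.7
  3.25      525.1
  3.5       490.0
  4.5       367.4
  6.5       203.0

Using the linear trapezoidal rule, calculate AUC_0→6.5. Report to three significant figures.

Trapezoidal AUC_0→6.5:
  [0→1.5]: (0.0+753.2)/2 × 1.5 = 564.9
  [1.5→2.5]: (753.2+636.9)/2 × 1 = 695.05
  [2.5→3]: (636.9+561.7)/2 × 0.5 = 299.65
  [3→3.25]: (561.7+525.1)/2 × 0.25 = 135.85
  [3.25→3.5]: (525.1+490.0)/2 × 0.25 = 126.8875
  [3.5→4.5]: (490.0+367.4)/2 × 1 = 428.7
  [4.5→6.5]: (367.4+203.0)/2 × 2 = 570.4
  Sum = 2821.4375 µg/L·hr

AUC = 2820 µg/L·hr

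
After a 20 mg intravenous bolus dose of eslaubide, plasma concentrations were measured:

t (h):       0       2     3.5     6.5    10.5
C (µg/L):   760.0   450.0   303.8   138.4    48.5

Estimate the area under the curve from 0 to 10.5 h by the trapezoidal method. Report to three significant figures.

AUC = 2810 µg/L·h

Trapezoidal AUC_0→10.5:
  [0→2]: (760.0+450.0)/2 × 2 = 1210.0
  [2→3.5]: (450.0+303.8)/2 × 1.5 = 565.35
  [3.5→6.5]: (303.8+138.4)/2 × 3 = 663.3
  [6.5→10.5]: (138.4+48.5)/2 × 4 = 373.8
  Sum = 2812.45 µg/L·h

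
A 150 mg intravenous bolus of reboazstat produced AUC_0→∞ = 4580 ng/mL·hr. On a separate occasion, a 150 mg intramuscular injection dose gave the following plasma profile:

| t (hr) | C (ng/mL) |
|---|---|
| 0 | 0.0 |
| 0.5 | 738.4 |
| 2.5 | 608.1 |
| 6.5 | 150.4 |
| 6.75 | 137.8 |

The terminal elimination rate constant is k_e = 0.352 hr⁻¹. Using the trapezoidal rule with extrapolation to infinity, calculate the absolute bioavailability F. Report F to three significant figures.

F = 0.759

Trapezoidal AUC_0→6.75 (intramuscular injection):
  [0→0.5]: (0.0+738.4)/2 × 0.5 = 184.6
  [0.5→2.5]: (738.4+608.1)/2 × 2 = 1346.5
  [2.5→6.5]: (608.1+150.4)/2 × 4 = 1517.0
  [6.5→6.75]: (150.4+137.8)/2 × 0.25 = 36.025
  Sum = 3084.125 ng/mL·hr
Tail: C_last/k_e = 137.8/0.352 = 391.477
AUC_0→∞ (intramuscular injection) = 3084.125 + 391.477 = 3475.602 ng/mL·hr
F = (AUC_ev/D_ev)/(AUC_iv/D_iv) = (3475.602/150)/(4580/150) = 23.17068/30.5333 = 0.7589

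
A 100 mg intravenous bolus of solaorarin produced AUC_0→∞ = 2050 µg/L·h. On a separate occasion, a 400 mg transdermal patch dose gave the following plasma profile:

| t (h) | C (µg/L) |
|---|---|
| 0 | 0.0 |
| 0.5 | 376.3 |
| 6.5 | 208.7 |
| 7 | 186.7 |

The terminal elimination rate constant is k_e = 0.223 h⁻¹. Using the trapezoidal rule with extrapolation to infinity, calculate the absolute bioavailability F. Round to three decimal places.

Trapezoidal AUC_0→7 (transdermal patch):
  [0→0.5]: (0.0+376.3)/2 × 0.5 = 94.075
  [0.5→6.5]: (376.3+208.7)/2 × 6 = 1755.0
  [6.5→7]: (208.7+186.7)/2 × 0.5 = 98.85
  Sum = 1947.925 µg/L·h
Tail: C_last/k_e = 186.7/0.223 = 837.220
AUC_0→∞ (transdermal patch) = 1947.925 + 837.220 = 2785.145 µg/L·h
F = (AUC_ev/D_ev)/(AUC_iv/D_iv) = (2785.145/400)/(2050/100) = 6.9628625/20.5 = 0.3397

F = 0.340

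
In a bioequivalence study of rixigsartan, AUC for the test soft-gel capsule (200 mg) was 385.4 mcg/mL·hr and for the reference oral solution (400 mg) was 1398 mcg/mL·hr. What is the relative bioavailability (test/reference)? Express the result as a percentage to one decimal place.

F_rel = (AUC_test/D_test) / (AUC_ref/D_ref)
      = (385.4/200) / (1398/400)
      = 1.927 / 3.495 = 0.5514 = 55.14%

F_rel = 55.1%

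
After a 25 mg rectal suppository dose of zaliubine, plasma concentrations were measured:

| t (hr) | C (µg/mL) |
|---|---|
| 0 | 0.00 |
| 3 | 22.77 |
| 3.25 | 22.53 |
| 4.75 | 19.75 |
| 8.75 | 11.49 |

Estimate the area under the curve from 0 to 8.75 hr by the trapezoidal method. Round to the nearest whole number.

Trapezoidal AUC_0→8.75:
  [0→3]: (0.00+22.77)/2 × 3 = 34.155
  [3→3.25]: (22.77+22.53)/2 × 0.25 = 5.6625
  [3.25→4.75]: (22.53+19.75)/2 × 1.5 = 31.71
  [4.75→8.75]: (19.75+11.49)/2 × 4 = 62.48
  Sum = 134.0075 µg/mL·hr

AUC = 134 µg/mL·hr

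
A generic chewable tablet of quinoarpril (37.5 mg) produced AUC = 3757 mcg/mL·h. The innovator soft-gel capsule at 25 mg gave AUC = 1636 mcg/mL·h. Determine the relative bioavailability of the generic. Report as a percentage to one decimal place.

F_rel = 153.1%

F_rel = (AUC_test/D_test) / (AUC_ref/D_ref)
      = (3757/37.5) / (1636/25)
      = 100.187 / 65.44 = 1.5310 = 153.10%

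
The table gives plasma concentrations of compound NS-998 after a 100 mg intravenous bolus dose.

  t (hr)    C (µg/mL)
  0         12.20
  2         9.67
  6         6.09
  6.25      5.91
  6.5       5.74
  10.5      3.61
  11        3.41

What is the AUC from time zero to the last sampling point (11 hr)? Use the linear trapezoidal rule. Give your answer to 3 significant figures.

Trapezoidal AUC_0→11:
  [0→2]: (12.20+9.67)/2 × 2 = 21.87
  [2→6]: (9.67+6.09)/2 × 4 = 31.52
  [6→6.25]: (6.09+5.91)/2 × 0.25 = 1.5
  [6.25→6.5]: (5.91+5.74)/2 × 0.25 = 1.45625
  [6.5→10.5]: (5.74+3.61)/2 × 4 = 18.7
  [10.5→11]: (3.61+3.41)/2 × 0.5 = 1.755
  Sum = 76.80125 µg/mL·hr

AUC = 76.8 µg/mL·hr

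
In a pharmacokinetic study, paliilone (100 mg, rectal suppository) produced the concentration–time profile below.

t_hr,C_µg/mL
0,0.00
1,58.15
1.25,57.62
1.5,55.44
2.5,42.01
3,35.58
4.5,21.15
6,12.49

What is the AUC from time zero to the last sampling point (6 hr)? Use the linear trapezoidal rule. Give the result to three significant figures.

Trapezoidal AUC_0→6:
  [0→1]: (0.00+58.15)/2 × 1 = 29.075
  [1→1.25]: (58.15+57.62)/2 × 0.25 = 14.47125
  [1.25→1.5]: (57.62+55.44)/2 × 0.25 = 14.1325
  [1.5→2.5]: (55.44+42.01)/2 × 1 = 48.725
  [2.5→3]: (42.01+35.58)/2 × 0.5 = 19.3975
  [3→4.5]: (35.58+21.15)/2 × 1.5 = 42.5475
  [4.5→6]: (21.15+12.49)/2 × 1.5 = 25.23
  Sum = 193.57875 µg/mL·hr

AUC = 194 µg/mL·hr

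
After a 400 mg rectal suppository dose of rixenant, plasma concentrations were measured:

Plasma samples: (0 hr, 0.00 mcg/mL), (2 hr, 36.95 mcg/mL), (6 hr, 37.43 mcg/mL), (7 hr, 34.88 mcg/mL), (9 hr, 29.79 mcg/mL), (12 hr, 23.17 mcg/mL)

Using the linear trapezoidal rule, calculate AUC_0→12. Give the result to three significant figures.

Trapezoidal AUC_0→12:
  [0→2]: (0.00+36.95)/2 × 2 = 36.95
  [2→6]: (36.95+37.43)/2 × 4 = 148.76
  [6→7]: (37.43+34.88)/2 × 1 = 36.155
  [7→9]: (34.88+29.79)/2 × 2 = 64.67
  [9→12]: (29.79+23.17)/2 × 3 = 79.44
  Sum = 365.975 mcg/mL·hr

AUC = 366 mcg/mL·hr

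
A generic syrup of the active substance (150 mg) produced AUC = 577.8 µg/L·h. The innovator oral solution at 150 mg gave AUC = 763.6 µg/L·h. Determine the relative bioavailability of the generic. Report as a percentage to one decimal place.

F_rel = (AUC_test/D_test) / (AUC_ref/D_ref)
      = (577.8/150) / (763.6/150)
      = 3.852 / 5.09067 = 0.7567 = 75.67%

F_rel = 75.7%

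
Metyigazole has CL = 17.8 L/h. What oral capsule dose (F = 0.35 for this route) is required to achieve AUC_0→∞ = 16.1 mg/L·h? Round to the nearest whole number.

Dose = 819 mg

Dose = CL × AUC_0→∞ / F
     = 17.8 × 16.1 / 0.35 = 818.8 mg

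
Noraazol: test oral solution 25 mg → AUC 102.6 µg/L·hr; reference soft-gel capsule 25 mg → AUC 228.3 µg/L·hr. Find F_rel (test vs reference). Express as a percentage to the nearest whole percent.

F_rel = 45%

F_rel = (AUC_test/D_test) / (AUC_ref/D_ref)
      = (102.6/25) / (228.3/25)
      = 4.104 / 9.132 = 0.4494 = 44.94%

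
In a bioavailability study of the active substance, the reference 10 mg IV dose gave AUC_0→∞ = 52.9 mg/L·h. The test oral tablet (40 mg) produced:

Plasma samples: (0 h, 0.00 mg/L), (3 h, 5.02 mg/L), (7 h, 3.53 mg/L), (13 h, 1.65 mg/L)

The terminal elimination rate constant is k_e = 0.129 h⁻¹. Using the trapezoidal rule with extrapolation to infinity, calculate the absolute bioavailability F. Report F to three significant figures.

F = 0.250

Trapezoidal AUC_0→13 (oral tablet):
  [0→3]: (0.00+5.02)/2 × 3 = 7.53
  [3→7]: (5.02+3.53)/2 × 4 = 17.1
  [7→13]: (3.53+1.65)/2 × 6 = 15.54
  Sum = 40.17 mg/L·h
Tail: C_last/k_e = 1.65/0.129 = 12.791
AUC_0→∞ (oral tablet) = 40.17 + 12.791 = 52.961 mg/L·h
F = (AUC_ev/D_ev)/(AUC_iv/D_iv) = (52.961/40)/(52.9/10) = 1.324025/5.29 = 0.2503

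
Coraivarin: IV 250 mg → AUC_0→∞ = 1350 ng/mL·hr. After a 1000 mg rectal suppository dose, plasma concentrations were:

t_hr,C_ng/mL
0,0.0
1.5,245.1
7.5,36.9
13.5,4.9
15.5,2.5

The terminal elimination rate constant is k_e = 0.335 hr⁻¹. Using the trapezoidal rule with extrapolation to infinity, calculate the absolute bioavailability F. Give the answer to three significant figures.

F = 0.217

Trapezoidal AUC_0→15.5 (rectal suppository):
  [0→1.5]: (0.0+245.1)/2 × 1.5 = 183.825
  [1.5→7.5]: (245.1+36.9)/2 × 6 = 846.0
  [7.5→13.5]: (36.9+4.9)/2 × 6 = 125.4
  [13.5→15.5]: (4.9+2.5)/2 × 2 = 7.4
  Sum = 1162.625 ng/mL·hr
Tail: C_last/k_e = 2.5/0.335 = 7.463
AUC_0→∞ (rectal suppository) = 1162.625 + 7.463 = 1170.088 ng/mL·hr
F = (AUC_ev/D_ev)/(AUC_iv/D_iv) = (1170.088/1000)/(1350/250) = 1.170088/5.4 = 0.2167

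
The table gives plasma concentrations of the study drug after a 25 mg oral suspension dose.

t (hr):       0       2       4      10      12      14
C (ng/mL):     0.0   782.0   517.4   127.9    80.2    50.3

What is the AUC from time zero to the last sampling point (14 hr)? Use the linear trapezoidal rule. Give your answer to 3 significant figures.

Trapezoidal AUC_0→14:
  [0→2]: (0.0+782.0)/2 × 2 = 782.0
  [2→4]: (782.0+517.4)/2 × 2 = 1299.4
  [4→10]: (517.4+127.9)/2 × 6 = 1935.9
  [10→12]: (127.9+80.2)/2 × 2 = 208.1
  [12→14]: (80.2+50.3)/2 × 2 = 130.5
  Sum = 4355.9 ng/mL·hr

AUC = 4360 ng/mL·hr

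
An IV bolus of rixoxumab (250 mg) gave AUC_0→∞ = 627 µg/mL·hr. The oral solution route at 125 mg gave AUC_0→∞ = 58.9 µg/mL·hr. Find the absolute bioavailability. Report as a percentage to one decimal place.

F = (AUC_ev / D_ev) / (AUC_iv / D_iv)
  = (58.9/125) / (627/250)
  = 0.4712 / 2.508 = 0.1879
  = 18.79%

F = 18.8%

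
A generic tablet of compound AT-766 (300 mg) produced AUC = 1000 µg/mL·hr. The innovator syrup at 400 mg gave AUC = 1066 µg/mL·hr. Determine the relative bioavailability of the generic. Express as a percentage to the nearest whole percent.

F_rel = (AUC_test/D_test) / (AUC_ref/D_ref)
      = (1000/300) / (1066/400)
      = 3.33333 / 2.665 = 1.2508 = 125.08%

F_rel = 125%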